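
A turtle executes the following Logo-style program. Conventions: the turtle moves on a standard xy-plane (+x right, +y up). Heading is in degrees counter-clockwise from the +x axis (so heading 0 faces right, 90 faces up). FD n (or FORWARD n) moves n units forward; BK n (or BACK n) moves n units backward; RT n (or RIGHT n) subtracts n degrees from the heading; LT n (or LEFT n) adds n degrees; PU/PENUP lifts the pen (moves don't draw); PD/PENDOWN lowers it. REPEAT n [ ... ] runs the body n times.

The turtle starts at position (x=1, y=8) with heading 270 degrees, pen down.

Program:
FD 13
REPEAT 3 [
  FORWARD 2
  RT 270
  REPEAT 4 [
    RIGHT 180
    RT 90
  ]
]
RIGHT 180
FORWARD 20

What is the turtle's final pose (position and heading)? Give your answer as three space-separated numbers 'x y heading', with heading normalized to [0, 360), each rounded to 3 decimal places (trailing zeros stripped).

Answer: 23 -5 0

Derivation:
Executing turtle program step by step:
Start: pos=(1,8), heading=270, pen down
FD 13: (1,8) -> (1,-5) [heading=270, draw]
REPEAT 3 [
  -- iteration 1/3 --
  FD 2: (1,-5) -> (1,-7) [heading=270, draw]
  RT 270: heading 270 -> 0
  REPEAT 4 [
    -- iteration 1/4 --
    RT 180: heading 0 -> 180
    RT 90: heading 180 -> 90
    -- iteration 2/4 --
    RT 180: heading 90 -> 270
    RT 90: heading 270 -> 180
    -- iteration 3/4 --
    RT 180: heading 180 -> 0
    RT 90: heading 0 -> 270
    -- iteration 4/4 --
    RT 180: heading 270 -> 90
    RT 90: heading 90 -> 0
  ]
  -- iteration 2/3 --
  FD 2: (1,-7) -> (3,-7) [heading=0, draw]
  RT 270: heading 0 -> 90
  REPEAT 4 [
    -- iteration 1/4 --
    RT 180: heading 90 -> 270
    RT 90: heading 270 -> 180
    -- iteration 2/4 --
    RT 180: heading 180 -> 0
    RT 90: heading 0 -> 270
    -- iteration 3/4 --
    RT 180: heading 270 -> 90
    RT 90: heading 90 -> 0
    -- iteration 4/4 --
    RT 180: heading 0 -> 180
    RT 90: heading 180 -> 90
  ]
  -- iteration 3/3 --
  FD 2: (3,-7) -> (3,-5) [heading=90, draw]
  RT 270: heading 90 -> 180
  REPEAT 4 [
    -- iteration 1/4 --
    RT 180: heading 180 -> 0
    RT 90: heading 0 -> 270
    -- iteration 2/4 --
    RT 180: heading 270 -> 90
    RT 90: heading 90 -> 0
    -- iteration 3/4 --
    RT 180: heading 0 -> 180
    RT 90: heading 180 -> 90
    -- iteration 4/4 --
    RT 180: heading 90 -> 270
    RT 90: heading 270 -> 180
  ]
]
RT 180: heading 180 -> 0
FD 20: (3,-5) -> (23,-5) [heading=0, draw]
Final: pos=(23,-5), heading=0, 5 segment(s) drawn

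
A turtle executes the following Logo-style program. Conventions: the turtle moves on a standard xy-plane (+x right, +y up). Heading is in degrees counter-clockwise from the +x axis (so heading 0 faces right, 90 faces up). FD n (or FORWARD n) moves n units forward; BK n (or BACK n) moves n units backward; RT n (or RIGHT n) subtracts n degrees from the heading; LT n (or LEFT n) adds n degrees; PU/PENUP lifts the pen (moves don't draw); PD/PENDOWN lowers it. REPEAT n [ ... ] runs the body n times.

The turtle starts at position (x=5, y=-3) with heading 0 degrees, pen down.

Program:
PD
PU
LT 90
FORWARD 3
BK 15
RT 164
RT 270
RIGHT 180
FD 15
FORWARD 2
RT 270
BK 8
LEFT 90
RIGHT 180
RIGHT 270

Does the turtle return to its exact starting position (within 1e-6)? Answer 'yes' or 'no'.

Executing turtle program step by step:
Start: pos=(5,-3), heading=0, pen down
PD: pen down
PU: pen up
LT 90: heading 0 -> 90
FD 3: (5,-3) -> (5,0) [heading=90, move]
BK 15: (5,0) -> (5,-15) [heading=90, move]
RT 164: heading 90 -> 286
RT 270: heading 286 -> 16
RT 180: heading 16 -> 196
FD 15: (5,-15) -> (-9.419,-19.135) [heading=196, move]
FD 2: (-9.419,-19.135) -> (-11.341,-19.686) [heading=196, move]
RT 270: heading 196 -> 286
BK 8: (-11.341,-19.686) -> (-13.547,-11.996) [heading=286, move]
LT 90: heading 286 -> 16
RT 180: heading 16 -> 196
RT 270: heading 196 -> 286
Final: pos=(-13.547,-11.996), heading=286, 0 segment(s) drawn

Start position: (5, -3)
Final position: (-13.547, -11.996)
Distance = 20.613; >= 1e-6 -> NOT closed

Answer: no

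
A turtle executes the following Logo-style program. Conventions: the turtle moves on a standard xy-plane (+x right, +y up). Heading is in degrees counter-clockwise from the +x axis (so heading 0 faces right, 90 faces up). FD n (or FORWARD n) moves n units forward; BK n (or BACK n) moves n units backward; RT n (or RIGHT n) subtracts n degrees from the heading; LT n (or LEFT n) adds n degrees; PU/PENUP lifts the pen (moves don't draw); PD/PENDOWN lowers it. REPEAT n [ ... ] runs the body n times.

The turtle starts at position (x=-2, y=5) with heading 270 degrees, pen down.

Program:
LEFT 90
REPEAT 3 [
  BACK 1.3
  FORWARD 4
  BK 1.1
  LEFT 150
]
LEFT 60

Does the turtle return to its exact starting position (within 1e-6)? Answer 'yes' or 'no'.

Executing turtle program step by step:
Start: pos=(-2,5), heading=270, pen down
LT 90: heading 270 -> 0
REPEAT 3 [
  -- iteration 1/3 --
  BK 1.3: (-2,5) -> (-3.3,5) [heading=0, draw]
  FD 4: (-3.3,5) -> (0.7,5) [heading=0, draw]
  BK 1.1: (0.7,5) -> (-0.4,5) [heading=0, draw]
  LT 150: heading 0 -> 150
  -- iteration 2/3 --
  BK 1.3: (-0.4,5) -> (0.726,4.35) [heading=150, draw]
  FD 4: (0.726,4.35) -> (-2.738,6.35) [heading=150, draw]
  BK 1.1: (-2.738,6.35) -> (-1.786,5.8) [heading=150, draw]
  LT 150: heading 150 -> 300
  -- iteration 3/3 --
  BK 1.3: (-1.786,5.8) -> (-2.436,6.926) [heading=300, draw]
  FD 4: (-2.436,6.926) -> (-0.436,3.462) [heading=300, draw]
  BK 1.1: (-0.436,3.462) -> (-0.986,4.414) [heading=300, draw]
  LT 150: heading 300 -> 90
]
LT 60: heading 90 -> 150
Final: pos=(-0.986,4.414), heading=150, 9 segment(s) drawn

Start position: (-2, 5)
Final position: (-0.986, 4.414)
Distance = 1.171; >= 1e-6 -> NOT closed

Answer: no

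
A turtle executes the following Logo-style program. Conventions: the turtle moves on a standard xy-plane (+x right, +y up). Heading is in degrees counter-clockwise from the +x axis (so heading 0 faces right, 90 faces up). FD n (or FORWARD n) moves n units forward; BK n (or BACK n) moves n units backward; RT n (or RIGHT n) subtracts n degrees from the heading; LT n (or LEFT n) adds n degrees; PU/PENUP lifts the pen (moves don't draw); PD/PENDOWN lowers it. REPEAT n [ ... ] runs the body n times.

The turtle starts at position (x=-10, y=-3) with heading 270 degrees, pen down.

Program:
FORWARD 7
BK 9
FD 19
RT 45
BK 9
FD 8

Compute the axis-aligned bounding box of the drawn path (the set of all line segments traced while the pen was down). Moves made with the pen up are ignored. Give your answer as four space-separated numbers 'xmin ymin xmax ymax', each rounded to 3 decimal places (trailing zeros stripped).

Answer: -10 -20 -3.636 -1

Derivation:
Executing turtle program step by step:
Start: pos=(-10,-3), heading=270, pen down
FD 7: (-10,-3) -> (-10,-10) [heading=270, draw]
BK 9: (-10,-10) -> (-10,-1) [heading=270, draw]
FD 19: (-10,-1) -> (-10,-20) [heading=270, draw]
RT 45: heading 270 -> 225
BK 9: (-10,-20) -> (-3.636,-13.636) [heading=225, draw]
FD 8: (-3.636,-13.636) -> (-9.293,-19.293) [heading=225, draw]
Final: pos=(-9.293,-19.293), heading=225, 5 segment(s) drawn

Segment endpoints: x in {-10, -10, -10, -9.293, -3.636}, y in {-20, -19.293, -13.636, -10, -3, -1}
xmin=-10, ymin=-20, xmax=-3.636, ymax=-1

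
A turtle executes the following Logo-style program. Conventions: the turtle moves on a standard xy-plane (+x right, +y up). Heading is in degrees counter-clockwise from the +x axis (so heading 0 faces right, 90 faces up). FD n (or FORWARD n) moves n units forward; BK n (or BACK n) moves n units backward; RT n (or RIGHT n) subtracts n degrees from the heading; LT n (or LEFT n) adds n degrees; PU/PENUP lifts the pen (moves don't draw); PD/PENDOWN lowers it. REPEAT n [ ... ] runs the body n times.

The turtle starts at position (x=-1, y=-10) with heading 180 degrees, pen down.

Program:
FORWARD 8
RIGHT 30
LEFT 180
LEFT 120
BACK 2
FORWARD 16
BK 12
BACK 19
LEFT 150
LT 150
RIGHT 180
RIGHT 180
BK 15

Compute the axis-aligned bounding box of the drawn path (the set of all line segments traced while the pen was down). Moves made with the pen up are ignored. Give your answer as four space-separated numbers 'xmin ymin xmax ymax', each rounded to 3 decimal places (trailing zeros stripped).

Executing turtle program step by step:
Start: pos=(-1,-10), heading=180, pen down
FD 8: (-1,-10) -> (-9,-10) [heading=180, draw]
RT 30: heading 180 -> 150
LT 180: heading 150 -> 330
LT 120: heading 330 -> 90
BK 2: (-9,-10) -> (-9,-12) [heading=90, draw]
FD 16: (-9,-12) -> (-9,4) [heading=90, draw]
BK 12: (-9,4) -> (-9,-8) [heading=90, draw]
BK 19: (-9,-8) -> (-9,-27) [heading=90, draw]
LT 150: heading 90 -> 240
LT 150: heading 240 -> 30
RT 180: heading 30 -> 210
RT 180: heading 210 -> 30
BK 15: (-9,-27) -> (-21.99,-34.5) [heading=30, draw]
Final: pos=(-21.99,-34.5), heading=30, 6 segment(s) drawn

Segment endpoints: x in {-21.99, -9, -9, -9, -9, -1}, y in {-34.5, -27, -12, -10, -10, -8, 4}
xmin=-21.99, ymin=-34.5, xmax=-1, ymax=4

Answer: -21.99 -34.5 -1 4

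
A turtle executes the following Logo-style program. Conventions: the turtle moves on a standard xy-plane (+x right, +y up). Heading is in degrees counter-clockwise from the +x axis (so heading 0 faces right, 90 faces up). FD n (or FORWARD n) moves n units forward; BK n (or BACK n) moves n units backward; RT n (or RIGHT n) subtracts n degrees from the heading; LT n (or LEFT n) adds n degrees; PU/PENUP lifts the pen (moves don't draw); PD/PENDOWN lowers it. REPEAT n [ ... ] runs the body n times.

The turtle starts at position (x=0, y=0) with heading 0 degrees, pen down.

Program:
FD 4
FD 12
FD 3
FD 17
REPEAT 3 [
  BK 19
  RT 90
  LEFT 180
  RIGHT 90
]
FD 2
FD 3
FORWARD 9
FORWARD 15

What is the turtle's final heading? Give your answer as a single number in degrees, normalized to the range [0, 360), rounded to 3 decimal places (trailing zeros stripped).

Answer: 0

Derivation:
Executing turtle program step by step:
Start: pos=(0,0), heading=0, pen down
FD 4: (0,0) -> (4,0) [heading=0, draw]
FD 12: (4,0) -> (16,0) [heading=0, draw]
FD 3: (16,0) -> (19,0) [heading=0, draw]
FD 17: (19,0) -> (36,0) [heading=0, draw]
REPEAT 3 [
  -- iteration 1/3 --
  BK 19: (36,0) -> (17,0) [heading=0, draw]
  RT 90: heading 0 -> 270
  LT 180: heading 270 -> 90
  RT 90: heading 90 -> 0
  -- iteration 2/3 --
  BK 19: (17,0) -> (-2,0) [heading=0, draw]
  RT 90: heading 0 -> 270
  LT 180: heading 270 -> 90
  RT 90: heading 90 -> 0
  -- iteration 3/3 --
  BK 19: (-2,0) -> (-21,0) [heading=0, draw]
  RT 90: heading 0 -> 270
  LT 180: heading 270 -> 90
  RT 90: heading 90 -> 0
]
FD 2: (-21,0) -> (-19,0) [heading=0, draw]
FD 3: (-19,0) -> (-16,0) [heading=0, draw]
FD 9: (-16,0) -> (-7,0) [heading=0, draw]
FD 15: (-7,0) -> (8,0) [heading=0, draw]
Final: pos=(8,0), heading=0, 11 segment(s) drawn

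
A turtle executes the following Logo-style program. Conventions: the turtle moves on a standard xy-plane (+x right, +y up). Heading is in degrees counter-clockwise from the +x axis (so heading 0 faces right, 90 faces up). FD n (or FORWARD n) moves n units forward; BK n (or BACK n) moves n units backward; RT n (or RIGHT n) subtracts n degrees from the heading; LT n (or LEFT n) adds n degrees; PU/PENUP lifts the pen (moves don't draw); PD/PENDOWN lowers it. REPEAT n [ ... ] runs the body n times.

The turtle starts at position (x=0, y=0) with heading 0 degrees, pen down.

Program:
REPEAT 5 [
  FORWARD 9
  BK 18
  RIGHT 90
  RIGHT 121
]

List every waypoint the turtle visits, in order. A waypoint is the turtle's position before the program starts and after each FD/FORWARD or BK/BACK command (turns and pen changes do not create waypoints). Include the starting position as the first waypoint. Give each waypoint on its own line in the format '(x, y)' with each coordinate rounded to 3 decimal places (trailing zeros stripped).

Answer: (0, 0)
(9, 0)
(-9, 0)
(-16.715, 4.635)
(-1.285, -4.635)
(2.94, -12.582)
(-5.511, 3.311)
(-5.04, 12.299)
(-5.982, -5.676)
(-11.014, -13.138)
(-0.949, 1.785)

Derivation:
Executing turtle program step by step:
Start: pos=(0,0), heading=0, pen down
REPEAT 5 [
  -- iteration 1/5 --
  FD 9: (0,0) -> (9,0) [heading=0, draw]
  BK 18: (9,0) -> (-9,0) [heading=0, draw]
  RT 90: heading 0 -> 270
  RT 121: heading 270 -> 149
  -- iteration 2/5 --
  FD 9: (-9,0) -> (-16.715,4.635) [heading=149, draw]
  BK 18: (-16.715,4.635) -> (-1.285,-4.635) [heading=149, draw]
  RT 90: heading 149 -> 59
  RT 121: heading 59 -> 298
  -- iteration 3/5 --
  FD 9: (-1.285,-4.635) -> (2.94,-12.582) [heading=298, draw]
  BK 18: (2.94,-12.582) -> (-5.511,3.311) [heading=298, draw]
  RT 90: heading 298 -> 208
  RT 121: heading 208 -> 87
  -- iteration 4/5 --
  FD 9: (-5.511,3.311) -> (-5.04,12.299) [heading=87, draw]
  BK 18: (-5.04,12.299) -> (-5.982,-5.676) [heading=87, draw]
  RT 90: heading 87 -> 357
  RT 121: heading 357 -> 236
  -- iteration 5/5 --
  FD 9: (-5.982,-5.676) -> (-11.014,-13.138) [heading=236, draw]
  BK 18: (-11.014,-13.138) -> (-0.949,1.785) [heading=236, draw]
  RT 90: heading 236 -> 146
  RT 121: heading 146 -> 25
]
Final: pos=(-0.949,1.785), heading=25, 10 segment(s) drawn
Waypoints (11 total):
(0, 0)
(9, 0)
(-9, 0)
(-16.715, 4.635)
(-1.285, -4.635)
(2.94, -12.582)
(-5.511, 3.311)
(-5.04, 12.299)
(-5.982, -5.676)
(-11.014, -13.138)
(-0.949, 1.785)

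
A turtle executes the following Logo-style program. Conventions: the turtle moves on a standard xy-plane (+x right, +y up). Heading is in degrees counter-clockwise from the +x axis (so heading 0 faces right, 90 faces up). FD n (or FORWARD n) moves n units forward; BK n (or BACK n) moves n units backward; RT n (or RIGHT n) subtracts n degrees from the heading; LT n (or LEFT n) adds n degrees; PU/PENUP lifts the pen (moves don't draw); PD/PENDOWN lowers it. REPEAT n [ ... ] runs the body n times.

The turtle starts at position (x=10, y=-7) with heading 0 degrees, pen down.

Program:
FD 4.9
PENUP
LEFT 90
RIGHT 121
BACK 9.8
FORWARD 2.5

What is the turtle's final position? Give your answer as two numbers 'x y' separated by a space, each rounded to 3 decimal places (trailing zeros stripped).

Answer: 8.643 -3.24

Derivation:
Executing turtle program step by step:
Start: pos=(10,-7), heading=0, pen down
FD 4.9: (10,-7) -> (14.9,-7) [heading=0, draw]
PU: pen up
LT 90: heading 0 -> 90
RT 121: heading 90 -> 329
BK 9.8: (14.9,-7) -> (6.5,-1.953) [heading=329, move]
FD 2.5: (6.5,-1.953) -> (8.643,-3.24) [heading=329, move]
Final: pos=(8.643,-3.24), heading=329, 1 segment(s) drawn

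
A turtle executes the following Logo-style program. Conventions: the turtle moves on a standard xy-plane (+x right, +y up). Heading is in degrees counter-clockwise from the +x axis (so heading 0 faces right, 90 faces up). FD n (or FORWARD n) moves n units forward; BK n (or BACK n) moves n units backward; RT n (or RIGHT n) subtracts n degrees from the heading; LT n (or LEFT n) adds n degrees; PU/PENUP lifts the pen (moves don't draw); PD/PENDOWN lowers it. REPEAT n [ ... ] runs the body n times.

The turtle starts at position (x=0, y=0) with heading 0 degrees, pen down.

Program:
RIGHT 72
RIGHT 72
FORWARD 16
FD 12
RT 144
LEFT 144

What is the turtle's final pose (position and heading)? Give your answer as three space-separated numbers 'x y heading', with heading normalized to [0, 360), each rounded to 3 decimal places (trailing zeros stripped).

Executing turtle program step by step:
Start: pos=(0,0), heading=0, pen down
RT 72: heading 0 -> 288
RT 72: heading 288 -> 216
FD 16: (0,0) -> (-12.944,-9.405) [heading=216, draw]
FD 12: (-12.944,-9.405) -> (-22.652,-16.458) [heading=216, draw]
RT 144: heading 216 -> 72
LT 144: heading 72 -> 216
Final: pos=(-22.652,-16.458), heading=216, 2 segment(s) drawn

Answer: -22.652 -16.458 216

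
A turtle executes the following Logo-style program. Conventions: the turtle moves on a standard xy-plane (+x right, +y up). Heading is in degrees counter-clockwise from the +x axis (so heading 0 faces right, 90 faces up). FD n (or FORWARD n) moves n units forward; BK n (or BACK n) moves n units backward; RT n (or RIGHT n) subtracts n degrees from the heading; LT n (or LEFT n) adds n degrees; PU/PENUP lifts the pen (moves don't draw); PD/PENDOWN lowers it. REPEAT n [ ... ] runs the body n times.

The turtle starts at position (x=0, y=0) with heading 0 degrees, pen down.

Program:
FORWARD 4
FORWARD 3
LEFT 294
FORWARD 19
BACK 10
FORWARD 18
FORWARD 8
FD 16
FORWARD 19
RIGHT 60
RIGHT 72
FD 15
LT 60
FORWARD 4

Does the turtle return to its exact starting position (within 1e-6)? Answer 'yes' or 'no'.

Executing turtle program step by step:
Start: pos=(0,0), heading=0, pen down
FD 4: (0,0) -> (4,0) [heading=0, draw]
FD 3: (4,0) -> (7,0) [heading=0, draw]
LT 294: heading 0 -> 294
FD 19: (7,0) -> (14.728,-17.357) [heading=294, draw]
BK 10: (14.728,-17.357) -> (10.661,-8.222) [heading=294, draw]
FD 18: (10.661,-8.222) -> (17.982,-24.666) [heading=294, draw]
FD 8: (17.982,-24.666) -> (21.236,-31.974) [heading=294, draw]
FD 16: (21.236,-31.974) -> (27.744,-46.591) [heading=294, draw]
FD 19: (27.744,-46.591) -> (35.472,-63.948) [heading=294, draw]
RT 60: heading 294 -> 234
RT 72: heading 234 -> 162
FD 15: (35.472,-63.948) -> (21.206,-59.313) [heading=162, draw]
LT 60: heading 162 -> 222
FD 4: (21.206,-59.313) -> (18.233,-61.989) [heading=222, draw]
Final: pos=(18.233,-61.989), heading=222, 10 segment(s) drawn

Start position: (0, 0)
Final position: (18.233, -61.989)
Distance = 64.615; >= 1e-6 -> NOT closed

Answer: no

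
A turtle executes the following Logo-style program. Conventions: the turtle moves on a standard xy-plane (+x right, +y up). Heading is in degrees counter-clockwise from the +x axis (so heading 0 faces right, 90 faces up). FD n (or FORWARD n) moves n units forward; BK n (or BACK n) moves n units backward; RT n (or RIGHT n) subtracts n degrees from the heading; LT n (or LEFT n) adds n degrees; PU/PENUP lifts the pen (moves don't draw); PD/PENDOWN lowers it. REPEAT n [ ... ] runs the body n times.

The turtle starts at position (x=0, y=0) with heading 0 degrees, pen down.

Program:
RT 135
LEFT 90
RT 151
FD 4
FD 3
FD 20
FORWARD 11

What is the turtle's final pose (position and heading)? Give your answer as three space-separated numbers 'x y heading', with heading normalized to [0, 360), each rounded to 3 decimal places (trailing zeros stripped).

Executing turtle program step by step:
Start: pos=(0,0), heading=0, pen down
RT 135: heading 0 -> 225
LT 90: heading 225 -> 315
RT 151: heading 315 -> 164
FD 4: (0,0) -> (-3.845,1.103) [heading=164, draw]
FD 3: (-3.845,1.103) -> (-6.729,1.929) [heading=164, draw]
FD 20: (-6.729,1.929) -> (-25.954,7.442) [heading=164, draw]
FD 11: (-25.954,7.442) -> (-36.528,10.474) [heading=164, draw]
Final: pos=(-36.528,10.474), heading=164, 4 segment(s) drawn

Answer: -36.528 10.474 164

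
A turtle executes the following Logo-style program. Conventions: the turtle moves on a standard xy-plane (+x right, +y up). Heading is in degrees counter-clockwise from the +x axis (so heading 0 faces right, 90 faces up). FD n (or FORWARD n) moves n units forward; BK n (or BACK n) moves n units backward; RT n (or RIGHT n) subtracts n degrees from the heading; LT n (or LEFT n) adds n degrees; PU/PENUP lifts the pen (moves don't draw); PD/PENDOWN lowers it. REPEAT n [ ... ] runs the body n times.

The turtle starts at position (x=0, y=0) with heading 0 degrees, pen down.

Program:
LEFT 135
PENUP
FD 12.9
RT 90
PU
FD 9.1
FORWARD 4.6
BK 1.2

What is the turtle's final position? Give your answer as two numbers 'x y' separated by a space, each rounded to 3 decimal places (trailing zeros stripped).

Answer: -0.283 17.961

Derivation:
Executing turtle program step by step:
Start: pos=(0,0), heading=0, pen down
LT 135: heading 0 -> 135
PU: pen up
FD 12.9: (0,0) -> (-9.122,9.122) [heading=135, move]
RT 90: heading 135 -> 45
PU: pen up
FD 9.1: (-9.122,9.122) -> (-2.687,15.556) [heading=45, move]
FD 4.6: (-2.687,15.556) -> (0.566,18.809) [heading=45, move]
BK 1.2: (0.566,18.809) -> (-0.283,17.961) [heading=45, move]
Final: pos=(-0.283,17.961), heading=45, 0 segment(s) drawn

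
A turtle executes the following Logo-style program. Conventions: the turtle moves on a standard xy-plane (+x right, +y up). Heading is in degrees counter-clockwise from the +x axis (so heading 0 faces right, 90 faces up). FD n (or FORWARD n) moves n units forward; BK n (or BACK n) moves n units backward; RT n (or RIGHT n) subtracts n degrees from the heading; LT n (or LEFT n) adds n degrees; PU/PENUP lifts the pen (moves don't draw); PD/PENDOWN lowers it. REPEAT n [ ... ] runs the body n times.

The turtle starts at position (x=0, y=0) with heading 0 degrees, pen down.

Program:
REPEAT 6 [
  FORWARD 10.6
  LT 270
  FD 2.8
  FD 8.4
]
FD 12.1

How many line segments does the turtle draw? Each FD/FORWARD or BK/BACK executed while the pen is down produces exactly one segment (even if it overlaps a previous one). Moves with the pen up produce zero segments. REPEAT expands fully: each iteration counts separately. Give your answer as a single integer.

Answer: 19

Derivation:
Executing turtle program step by step:
Start: pos=(0,0), heading=0, pen down
REPEAT 6 [
  -- iteration 1/6 --
  FD 10.6: (0,0) -> (10.6,0) [heading=0, draw]
  LT 270: heading 0 -> 270
  FD 2.8: (10.6,0) -> (10.6,-2.8) [heading=270, draw]
  FD 8.4: (10.6,-2.8) -> (10.6,-11.2) [heading=270, draw]
  -- iteration 2/6 --
  FD 10.6: (10.6,-11.2) -> (10.6,-21.8) [heading=270, draw]
  LT 270: heading 270 -> 180
  FD 2.8: (10.6,-21.8) -> (7.8,-21.8) [heading=180, draw]
  FD 8.4: (7.8,-21.8) -> (-0.6,-21.8) [heading=180, draw]
  -- iteration 3/6 --
  FD 10.6: (-0.6,-21.8) -> (-11.2,-21.8) [heading=180, draw]
  LT 270: heading 180 -> 90
  FD 2.8: (-11.2,-21.8) -> (-11.2,-19) [heading=90, draw]
  FD 8.4: (-11.2,-19) -> (-11.2,-10.6) [heading=90, draw]
  -- iteration 4/6 --
  FD 10.6: (-11.2,-10.6) -> (-11.2,0) [heading=90, draw]
  LT 270: heading 90 -> 0
  FD 2.8: (-11.2,0) -> (-8.4,0) [heading=0, draw]
  FD 8.4: (-8.4,0) -> (0,0) [heading=0, draw]
  -- iteration 5/6 --
  FD 10.6: (0,0) -> (10.6,0) [heading=0, draw]
  LT 270: heading 0 -> 270
  FD 2.8: (10.6,0) -> (10.6,-2.8) [heading=270, draw]
  FD 8.4: (10.6,-2.8) -> (10.6,-11.2) [heading=270, draw]
  -- iteration 6/6 --
  FD 10.6: (10.6,-11.2) -> (10.6,-21.8) [heading=270, draw]
  LT 270: heading 270 -> 180
  FD 2.8: (10.6,-21.8) -> (7.8,-21.8) [heading=180, draw]
  FD 8.4: (7.8,-21.8) -> (-0.6,-21.8) [heading=180, draw]
]
FD 12.1: (-0.6,-21.8) -> (-12.7,-21.8) [heading=180, draw]
Final: pos=(-12.7,-21.8), heading=180, 19 segment(s) drawn
Segments drawn: 19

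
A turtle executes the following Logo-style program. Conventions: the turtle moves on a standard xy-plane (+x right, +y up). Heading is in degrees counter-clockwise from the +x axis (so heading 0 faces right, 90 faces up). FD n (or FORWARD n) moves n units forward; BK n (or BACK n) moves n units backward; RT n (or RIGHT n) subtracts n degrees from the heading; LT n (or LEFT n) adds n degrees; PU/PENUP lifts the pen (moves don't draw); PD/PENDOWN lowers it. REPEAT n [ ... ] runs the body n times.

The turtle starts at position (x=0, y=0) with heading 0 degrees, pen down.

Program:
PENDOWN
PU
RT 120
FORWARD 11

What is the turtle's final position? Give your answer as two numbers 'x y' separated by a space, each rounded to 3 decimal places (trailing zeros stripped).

Executing turtle program step by step:
Start: pos=(0,0), heading=0, pen down
PD: pen down
PU: pen up
RT 120: heading 0 -> 240
FD 11: (0,0) -> (-5.5,-9.526) [heading=240, move]
Final: pos=(-5.5,-9.526), heading=240, 0 segment(s) drawn

Answer: -5.5 -9.526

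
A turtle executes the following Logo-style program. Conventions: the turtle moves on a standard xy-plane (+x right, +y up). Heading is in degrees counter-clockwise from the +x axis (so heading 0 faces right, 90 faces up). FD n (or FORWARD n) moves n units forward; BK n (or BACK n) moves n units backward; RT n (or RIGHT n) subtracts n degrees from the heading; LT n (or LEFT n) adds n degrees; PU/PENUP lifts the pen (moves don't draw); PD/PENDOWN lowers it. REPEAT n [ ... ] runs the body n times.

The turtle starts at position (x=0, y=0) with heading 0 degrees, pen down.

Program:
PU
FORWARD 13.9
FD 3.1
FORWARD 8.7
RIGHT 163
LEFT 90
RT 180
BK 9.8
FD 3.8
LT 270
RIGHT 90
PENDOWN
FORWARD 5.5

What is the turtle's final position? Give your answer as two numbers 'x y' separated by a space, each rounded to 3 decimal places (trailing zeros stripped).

Answer: 29.062 -10.998

Derivation:
Executing turtle program step by step:
Start: pos=(0,0), heading=0, pen down
PU: pen up
FD 13.9: (0,0) -> (13.9,0) [heading=0, move]
FD 3.1: (13.9,0) -> (17,0) [heading=0, move]
FD 8.7: (17,0) -> (25.7,0) [heading=0, move]
RT 163: heading 0 -> 197
LT 90: heading 197 -> 287
RT 180: heading 287 -> 107
BK 9.8: (25.7,0) -> (28.565,-9.372) [heading=107, move]
FD 3.8: (28.565,-9.372) -> (27.454,-5.738) [heading=107, move]
LT 270: heading 107 -> 17
RT 90: heading 17 -> 287
PD: pen down
FD 5.5: (27.454,-5.738) -> (29.062,-10.998) [heading=287, draw]
Final: pos=(29.062,-10.998), heading=287, 1 segment(s) drawn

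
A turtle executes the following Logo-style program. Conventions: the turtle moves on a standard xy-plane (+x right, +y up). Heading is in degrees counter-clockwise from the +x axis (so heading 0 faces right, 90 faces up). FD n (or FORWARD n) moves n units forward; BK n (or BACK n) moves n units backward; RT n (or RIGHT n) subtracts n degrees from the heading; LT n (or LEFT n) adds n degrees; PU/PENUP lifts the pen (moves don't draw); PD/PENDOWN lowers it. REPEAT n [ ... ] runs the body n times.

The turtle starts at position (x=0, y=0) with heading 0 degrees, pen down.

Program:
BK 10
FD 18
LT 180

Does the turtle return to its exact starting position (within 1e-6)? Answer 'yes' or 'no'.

Executing turtle program step by step:
Start: pos=(0,0), heading=0, pen down
BK 10: (0,0) -> (-10,0) [heading=0, draw]
FD 18: (-10,0) -> (8,0) [heading=0, draw]
LT 180: heading 0 -> 180
Final: pos=(8,0), heading=180, 2 segment(s) drawn

Start position: (0, 0)
Final position: (8, 0)
Distance = 8; >= 1e-6 -> NOT closed

Answer: no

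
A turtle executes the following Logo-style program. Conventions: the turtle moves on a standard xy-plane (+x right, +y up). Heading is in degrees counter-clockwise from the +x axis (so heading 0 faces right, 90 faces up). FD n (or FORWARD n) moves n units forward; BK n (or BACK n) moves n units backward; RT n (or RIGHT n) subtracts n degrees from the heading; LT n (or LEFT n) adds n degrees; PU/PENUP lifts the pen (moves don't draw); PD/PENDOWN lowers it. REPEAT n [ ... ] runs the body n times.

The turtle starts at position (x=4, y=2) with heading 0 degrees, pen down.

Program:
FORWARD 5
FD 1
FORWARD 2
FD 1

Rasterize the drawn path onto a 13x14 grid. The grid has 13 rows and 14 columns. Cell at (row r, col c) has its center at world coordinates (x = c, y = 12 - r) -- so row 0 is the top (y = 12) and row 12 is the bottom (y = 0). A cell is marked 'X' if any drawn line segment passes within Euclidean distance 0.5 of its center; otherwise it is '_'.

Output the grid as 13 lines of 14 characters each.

Answer: ______________
______________
______________
______________
______________
______________
______________
______________
______________
______________
____XXXXXXXXXX
______________
______________

Derivation:
Segment 0: (4,2) -> (9,2)
Segment 1: (9,2) -> (10,2)
Segment 2: (10,2) -> (12,2)
Segment 3: (12,2) -> (13,2)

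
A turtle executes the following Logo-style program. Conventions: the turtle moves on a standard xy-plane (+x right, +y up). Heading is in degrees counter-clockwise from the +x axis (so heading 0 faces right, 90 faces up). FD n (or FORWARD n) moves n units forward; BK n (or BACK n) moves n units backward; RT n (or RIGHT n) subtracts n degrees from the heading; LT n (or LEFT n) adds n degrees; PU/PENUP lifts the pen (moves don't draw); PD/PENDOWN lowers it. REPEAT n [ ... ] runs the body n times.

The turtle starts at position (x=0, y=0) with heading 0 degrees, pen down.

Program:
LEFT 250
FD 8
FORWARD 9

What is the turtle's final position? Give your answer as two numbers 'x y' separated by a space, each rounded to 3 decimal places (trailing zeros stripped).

Executing turtle program step by step:
Start: pos=(0,0), heading=0, pen down
LT 250: heading 0 -> 250
FD 8: (0,0) -> (-2.736,-7.518) [heading=250, draw]
FD 9: (-2.736,-7.518) -> (-5.814,-15.975) [heading=250, draw]
Final: pos=(-5.814,-15.975), heading=250, 2 segment(s) drawn

Answer: -5.814 -15.975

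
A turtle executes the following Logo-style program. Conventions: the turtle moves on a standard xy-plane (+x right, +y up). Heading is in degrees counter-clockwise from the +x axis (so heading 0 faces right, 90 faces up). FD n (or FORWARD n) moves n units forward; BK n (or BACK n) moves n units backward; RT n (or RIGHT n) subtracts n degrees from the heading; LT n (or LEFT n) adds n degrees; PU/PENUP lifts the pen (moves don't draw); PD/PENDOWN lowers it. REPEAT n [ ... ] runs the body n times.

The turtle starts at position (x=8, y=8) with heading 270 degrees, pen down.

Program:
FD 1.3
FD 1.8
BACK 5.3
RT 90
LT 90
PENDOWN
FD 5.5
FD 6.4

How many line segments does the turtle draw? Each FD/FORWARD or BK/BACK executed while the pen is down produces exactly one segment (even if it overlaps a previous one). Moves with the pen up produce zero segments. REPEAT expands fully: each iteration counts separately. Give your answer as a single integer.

Executing turtle program step by step:
Start: pos=(8,8), heading=270, pen down
FD 1.3: (8,8) -> (8,6.7) [heading=270, draw]
FD 1.8: (8,6.7) -> (8,4.9) [heading=270, draw]
BK 5.3: (8,4.9) -> (8,10.2) [heading=270, draw]
RT 90: heading 270 -> 180
LT 90: heading 180 -> 270
PD: pen down
FD 5.5: (8,10.2) -> (8,4.7) [heading=270, draw]
FD 6.4: (8,4.7) -> (8,-1.7) [heading=270, draw]
Final: pos=(8,-1.7), heading=270, 5 segment(s) drawn
Segments drawn: 5

Answer: 5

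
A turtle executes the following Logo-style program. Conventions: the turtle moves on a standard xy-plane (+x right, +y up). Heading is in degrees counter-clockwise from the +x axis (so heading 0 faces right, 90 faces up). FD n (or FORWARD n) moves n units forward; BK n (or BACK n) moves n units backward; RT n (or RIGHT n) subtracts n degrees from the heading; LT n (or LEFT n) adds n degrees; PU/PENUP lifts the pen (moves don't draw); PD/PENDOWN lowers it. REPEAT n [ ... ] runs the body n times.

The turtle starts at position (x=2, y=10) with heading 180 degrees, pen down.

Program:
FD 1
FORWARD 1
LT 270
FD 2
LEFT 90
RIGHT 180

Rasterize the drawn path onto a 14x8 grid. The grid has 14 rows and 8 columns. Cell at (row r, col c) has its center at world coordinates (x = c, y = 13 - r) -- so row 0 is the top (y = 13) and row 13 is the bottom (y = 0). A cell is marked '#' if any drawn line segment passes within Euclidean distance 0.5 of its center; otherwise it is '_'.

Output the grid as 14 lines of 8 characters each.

Answer: ________
#_______
#_______
###_____
________
________
________
________
________
________
________
________
________
________

Derivation:
Segment 0: (2,10) -> (1,10)
Segment 1: (1,10) -> (0,10)
Segment 2: (0,10) -> (0,12)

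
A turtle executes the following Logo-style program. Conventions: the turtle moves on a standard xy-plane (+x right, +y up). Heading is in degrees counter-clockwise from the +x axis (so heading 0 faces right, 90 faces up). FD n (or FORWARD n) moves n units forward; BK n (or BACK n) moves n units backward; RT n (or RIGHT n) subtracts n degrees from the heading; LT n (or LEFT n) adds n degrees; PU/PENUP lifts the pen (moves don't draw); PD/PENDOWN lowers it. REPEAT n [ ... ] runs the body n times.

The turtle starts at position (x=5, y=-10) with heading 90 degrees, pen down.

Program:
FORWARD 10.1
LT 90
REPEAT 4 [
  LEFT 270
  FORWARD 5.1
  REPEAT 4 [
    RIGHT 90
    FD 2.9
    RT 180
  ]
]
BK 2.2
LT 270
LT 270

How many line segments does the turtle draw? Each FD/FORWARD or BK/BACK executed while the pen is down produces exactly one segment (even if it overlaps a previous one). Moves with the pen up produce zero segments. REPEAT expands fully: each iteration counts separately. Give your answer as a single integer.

Answer: 22

Derivation:
Executing turtle program step by step:
Start: pos=(5,-10), heading=90, pen down
FD 10.1: (5,-10) -> (5,0.1) [heading=90, draw]
LT 90: heading 90 -> 180
REPEAT 4 [
  -- iteration 1/4 --
  LT 270: heading 180 -> 90
  FD 5.1: (5,0.1) -> (5,5.2) [heading=90, draw]
  REPEAT 4 [
    -- iteration 1/4 --
    RT 90: heading 90 -> 0
    FD 2.9: (5,5.2) -> (7.9,5.2) [heading=0, draw]
    RT 180: heading 0 -> 180
    -- iteration 2/4 --
    RT 90: heading 180 -> 90
    FD 2.9: (7.9,5.2) -> (7.9,8.1) [heading=90, draw]
    RT 180: heading 90 -> 270
    -- iteration 3/4 --
    RT 90: heading 270 -> 180
    FD 2.9: (7.9,8.1) -> (5,8.1) [heading=180, draw]
    RT 180: heading 180 -> 0
    -- iteration 4/4 --
    RT 90: heading 0 -> 270
    FD 2.9: (5,8.1) -> (5,5.2) [heading=270, draw]
    RT 180: heading 270 -> 90
  ]
  -- iteration 2/4 --
  LT 270: heading 90 -> 0
  FD 5.1: (5,5.2) -> (10.1,5.2) [heading=0, draw]
  REPEAT 4 [
    -- iteration 1/4 --
    RT 90: heading 0 -> 270
    FD 2.9: (10.1,5.2) -> (10.1,2.3) [heading=270, draw]
    RT 180: heading 270 -> 90
    -- iteration 2/4 --
    RT 90: heading 90 -> 0
    FD 2.9: (10.1,2.3) -> (13,2.3) [heading=0, draw]
    RT 180: heading 0 -> 180
    -- iteration 3/4 --
    RT 90: heading 180 -> 90
    FD 2.9: (13,2.3) -> (13,5.2) [heading=90, draw]
    RT 180: heading 90 -> 270
    -- iteration 4/4 --
    RT 90: heading 270 -> 180
    FD 2.9: (13,5.2) -> (10.1,5.2) [heading=180, draw]
    RT 180: heading 180 -> 0
  ]
  -- iteration 3/4 --
  LT 270: heading 0 -> 270
  FD 5.1: (10.1,5.2) -> (10.1,0.1) [heading=270, draw]
  REPEAT 4 [
    -- iteration 1/4 --
    RT 90: heading 270 -> 180
    FD 2.9: (10.1,0.1) -> (7.2,0.1) [heading=180, draw]
    RT 180: heading 180 -> 0
    -- iteration 2/4 --
    RT 90: heading 0 -> 270
    FD 2.9: (7.2,0.1) -> (7.2,-2.8) [heading=270, draw]
    RT 180: heading 270 -> 90
    -- iteration 3/4 --
    RT 90: heading 90 -> 0
    FD 2.9: (7.2,-2.8) -> (10.1,-2.8) [heading=0, draw]
    RT 180: heading 0 -> 180
    -- iteration 4/4 --
    RT 90: heading 180 -> 90
    FD 2.9: (10.1,-2.8) -> (10.1,0.1) [heading=90, draw]
    RT 180: heading 90 -> 270
  ]
  -- iteration 4/4 --
  LT 270: heading 270 -> 180
  FD 5.1: (10.1,0.1) -> (5,0.1) [heading=180, draw]
  REPEAT 4 [
    -- iteration 1/4 --
    RT 90: heading 180 -> 90
    FD 2.9: (5,0.1) -> (5,3) [heading=90, draw]
    RT 180: heading 90 -> 270
    -- iteration 2/4 --
    RT 90: heading 270 -> 180
    FD 2.9: (5,3) -> (2.1,3) [heading=180, draw]
    RT 180: heading 180 -> 0
    -- iteration 3/4 --
    RT 90: heading 0 -> 270
    FD 2.9: (2.1,3) -> (2.1,0.1) [heading=270, draw]
    RT 180: heading 270 -> 90
    -- iteration 4/4 --
    RT 90: heading 90 -> 0
    FD 2.9: (2.1,0.1) -> (5,0.1) [heading=0, draw]
    RT 180: heading 0 -> 180
  ]
]
BK 2.2: (5,0.1) -> (7.2,0.1) [heading=180, draw]
LT 270: heading 180 -> 90
LT 270: heading 90 -> 0
Final: pos=(7.2,0.1), heading=0, 22 segment(s) drawn
Segments drawn: 22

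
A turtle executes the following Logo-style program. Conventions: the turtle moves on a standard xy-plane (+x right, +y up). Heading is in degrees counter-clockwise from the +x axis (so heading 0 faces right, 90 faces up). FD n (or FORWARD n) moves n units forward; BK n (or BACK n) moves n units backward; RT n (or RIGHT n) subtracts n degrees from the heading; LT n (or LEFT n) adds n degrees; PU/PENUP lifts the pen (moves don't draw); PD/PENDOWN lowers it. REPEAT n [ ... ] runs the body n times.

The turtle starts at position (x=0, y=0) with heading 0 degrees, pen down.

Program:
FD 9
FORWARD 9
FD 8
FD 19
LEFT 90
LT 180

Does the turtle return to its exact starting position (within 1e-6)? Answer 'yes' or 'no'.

Executing turtle program step by step:
Start: pos=(0,0), heading=0, pen down
FD 9: (0,0) -> (9,0) [heading=0, draw]
FD 9: (9,0) -> (18,0) [heading=0, draw]
FD 8: (18,0) -> (26,0) [heading=0, draw]
FD 19: (26,0) -> (45,0) [heading=0, draw]
LT 90: heading 0 -> 90
LT 180: heading 90 -> 270
Final: pos=(45,0), heading=270, 4 segment(s) drawn

Start position: (0, 0)
Final position: (45, 0)
Distance = 45; >= 1e-6 -> NOT closed

Answer: no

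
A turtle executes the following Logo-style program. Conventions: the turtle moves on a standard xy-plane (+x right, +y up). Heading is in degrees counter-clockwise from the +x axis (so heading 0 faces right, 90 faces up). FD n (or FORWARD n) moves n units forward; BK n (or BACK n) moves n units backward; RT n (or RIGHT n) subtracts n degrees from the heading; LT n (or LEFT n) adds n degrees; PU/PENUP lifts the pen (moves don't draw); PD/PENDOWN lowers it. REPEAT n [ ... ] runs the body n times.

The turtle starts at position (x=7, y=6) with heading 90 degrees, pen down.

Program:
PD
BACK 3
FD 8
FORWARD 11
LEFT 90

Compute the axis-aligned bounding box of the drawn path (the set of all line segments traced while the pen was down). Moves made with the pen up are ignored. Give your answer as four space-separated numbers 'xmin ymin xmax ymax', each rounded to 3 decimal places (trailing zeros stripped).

Executing turtle program step by step:
Start: pos=(7,6), heading=90, pen down
PD: pen down
BK 3: (7,6) -> (7,3) [heading=90, draw]
FD 8: (7,3) -> (7,11) [heading=90, draw]
FD 11: (7,11) -> (7,22) [heading=90, draw]
LT 90: heading 90 -> 180
Final: pos=(7,22), heading=180, 3 segment(s) drawn

Segment endpoints: x in {7, 7, 7}, y in {3, 6, 11, 22}
xmin=7, ymin=3, xmax=7, ymax=22

Answer: 7 3 7 22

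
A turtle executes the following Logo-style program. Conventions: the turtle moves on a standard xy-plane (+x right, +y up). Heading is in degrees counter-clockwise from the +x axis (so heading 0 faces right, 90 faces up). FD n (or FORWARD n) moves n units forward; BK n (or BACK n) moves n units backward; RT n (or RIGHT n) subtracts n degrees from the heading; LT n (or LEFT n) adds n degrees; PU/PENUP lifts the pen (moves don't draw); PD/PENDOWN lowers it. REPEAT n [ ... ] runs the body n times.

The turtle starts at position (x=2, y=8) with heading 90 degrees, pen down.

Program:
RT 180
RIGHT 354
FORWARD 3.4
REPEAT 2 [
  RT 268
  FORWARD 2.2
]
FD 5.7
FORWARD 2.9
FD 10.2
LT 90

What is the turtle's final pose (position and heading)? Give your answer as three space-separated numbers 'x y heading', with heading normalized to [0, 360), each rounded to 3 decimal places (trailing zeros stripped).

Executing turtle program step by step:
Start: pos=(2,8), heading=90, pen down
RT 180: heading 90 -> 270
RT 354: heading 270 -> 276
FD 3.4: (2,8) -> (2.355,4.619) [heading=276, draw]
REPEAT 2 [
  -- iteration 1/2 --
  RT 268: heading 276 -> 8
  FD 2.2: (2.355,4.619) -> (4.534,4.925) [heading=8, draw]
  -- iteration 2/2 --
  RT 268: heading 8 -> 100
  FD 2.2: (4.534,4.925) -> (4.152,7.091) [heading=100, draw]
]
FD 5.7: (4.152,7.091) -> (3.162,12.705) [heading=100, draw]
FD 2.9: (3.162,12.705) -> (2.659,15.561) [heading=100, draw]
FD 10.2: (2.659,15.561) -> (0.887,25.606) [heading=100, draw]
LT 90: heading 100 -> 190
Final: pos=(0.887,25.606), heading=190, 6 segment(s) drawn

Answer: 0.887 25.606 190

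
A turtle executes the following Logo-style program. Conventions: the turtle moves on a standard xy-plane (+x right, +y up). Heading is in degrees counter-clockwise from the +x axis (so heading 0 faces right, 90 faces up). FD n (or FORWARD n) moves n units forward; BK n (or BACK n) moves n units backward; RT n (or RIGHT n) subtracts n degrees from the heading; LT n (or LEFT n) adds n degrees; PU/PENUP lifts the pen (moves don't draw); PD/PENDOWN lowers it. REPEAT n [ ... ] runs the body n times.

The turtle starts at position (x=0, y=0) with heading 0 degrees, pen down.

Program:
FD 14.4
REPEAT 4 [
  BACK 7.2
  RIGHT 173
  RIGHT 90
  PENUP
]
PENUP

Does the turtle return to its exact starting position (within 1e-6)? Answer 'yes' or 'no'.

Executing turtle program step by step:
Start: pos=(0,0), heading=0, pen down
FD 14.4: (0,0) -> (14.4,0) [heading=0, draw]
REPEAT 4 [
  -- iteration 1/4 --
  BK 7.2: (14.4,0) -> (7.2,0) [heading=0, draw]
  RT 173: heading 0 -> 187
  RT 90: heading 187 -> 97
  PU: pen up
  -- iteration 2/4 --
  BK 7.2: (7.2,0) -> (8.077,-7.146) [heading=97, move]
  RT 173: heading 97 -> 284
  RT 90: heading 284 -> 194
  PU: pen up
  -- iteration 3/4 --
  BK 7.2: (8.077,-7.146) -> (15.064,-5.404) [heading=194, move]
  RT 173: heading 194 -> 21
  RT 90: heading 21 -> 291
  PU: pen up
  -- iteration 4/4 --
  BK 7.2: (15.064,-5.404) -> (12.483,1.317) [heading=291, move]
  RT 173: heading 291 -> 118
  RT 90: heading 118 -> 28
  PU: pen up
]
PU: pen up
Final: pos=(12.483,1.317), heading=28, 2 segment(s) drawn

Start position: (0, 0)
Final position: (12.483, 1.317)
Distance = 12.553; >= 1e-6 -> NOT closed

Answer: no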